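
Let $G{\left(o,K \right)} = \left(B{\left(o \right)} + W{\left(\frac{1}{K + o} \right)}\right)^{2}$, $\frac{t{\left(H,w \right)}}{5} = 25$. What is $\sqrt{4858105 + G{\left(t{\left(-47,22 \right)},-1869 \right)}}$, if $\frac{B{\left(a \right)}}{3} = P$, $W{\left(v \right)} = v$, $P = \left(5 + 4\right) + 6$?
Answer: $\frac{\sqrt{14782260202721}}{1744} \approx 2204.6$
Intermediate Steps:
$P = 15$ ($P = 9 + 6 = 15$)
$t{\left(H,w \right)} = 125$ ($t{\left(H,w \right)} = 5 \cdot 25 = 125$)
$B{\left(a \right)} = 45$ ($B{\left(a \right)} = 3 \cdot 15 = 45$)
$G{\left(o,K \right)} = \left(45 + \frac{1}{K + o}\right)^{2}$
$\sqrt{4858105 + G{\left(t{\left(-47,22 \right)},-1869 \right)}} = \sqrt{4858105 + \left(45 + \frac{1}{-1869 + 125}\right)^{2}} = \sqrt{4858105 + \left(45 + \frac{1}{-1744}\right)^{2}} = \sqrt{4858105 + \left(45 - \frac{1}{1744}\right)^{2}} = \sqrt{4858105 + \left(\frac{78479}{1744}\right)^{2}} = \sqrt{4858105 + \frac{6158953441}{3041536}} = \sqrt{\frac{14782260202721}{3041536}} = \frac{\sqrt{14782260202721}}{1744}$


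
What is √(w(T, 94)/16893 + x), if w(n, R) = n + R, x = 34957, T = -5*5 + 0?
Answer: √1108422313590/5631 ≈ 186.97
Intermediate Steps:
T = -25 (T = -25 + 0 = -25)
w(n, R) = R + n
√(w(T, 94)/16893 + x) = √((94 - 25)/16893 + 34957) = √(69*(1/16893) + 34957) = √(23/5631 + 34957) = √(196842890/5631) = √1108422313590/5631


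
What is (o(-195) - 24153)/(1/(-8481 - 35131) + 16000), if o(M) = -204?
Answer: -354085828/232597333 ≈ -1.5223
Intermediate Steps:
(o(-195) - 24153)/(1/(-8481 - 35131) + 16000) = (-204 - 24153)/(1/(-8481 - 35131) + 16000) = -24357/(1/(-43612) + 16000) = -24357/(-1/43612 + 16000) = -24357/697791999/43612 = -24357*43612/697791999 = -354085828/232597333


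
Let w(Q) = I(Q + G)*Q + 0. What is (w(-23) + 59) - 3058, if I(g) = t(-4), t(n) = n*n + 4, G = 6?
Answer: -3459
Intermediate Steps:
t(n) = 4 + n² (t(n) = n² + 4 = 4 + n²)
I(g) = 20 (I(g) = 4 + (-4)² = 4 + 16 = 20)
w(Q) = 20*Q (w(Q) = 20*Q + 0 = 20*Q)
(w(-23) + 59) - 3058 = (20*(-23) + 59) - 3058 = (-460 + 59) - 3058 = -401 - 3058 = -3459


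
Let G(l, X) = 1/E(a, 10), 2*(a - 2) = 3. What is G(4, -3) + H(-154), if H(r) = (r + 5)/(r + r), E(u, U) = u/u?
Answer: 457/308 ≈ 1.4838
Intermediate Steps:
a = 7/2 (a = 2 + (1/2)*3 = 2 + 3/2 = 7/2 ≈ 3.5000)
E(u, U) = 1
G(l, X) = 1 (G(l, X) = 1/1 = 1)
H(r) = (5 + r)/(2*r) (H(r) = (5 + r)/((2*r)) = (5 + r)*(1/(2*r)) = (5 + r)/(2*r))
G(4, -3) + H(-154) = 1 + (1/2)*(5 - 154)/(-154) = 1 + (1/2)*(-1/154)*(-149) = 1 + 149/308 = 457/308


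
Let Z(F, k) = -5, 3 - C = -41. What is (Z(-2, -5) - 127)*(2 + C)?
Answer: -6072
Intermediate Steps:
C = 44 (C = 3 - 1*(-41) = 3 + 41 = 44)
(Z(-2, -5) - 127)*(2 + C) = (-5 - 127)*(2 + 44) = -132*46 = -6072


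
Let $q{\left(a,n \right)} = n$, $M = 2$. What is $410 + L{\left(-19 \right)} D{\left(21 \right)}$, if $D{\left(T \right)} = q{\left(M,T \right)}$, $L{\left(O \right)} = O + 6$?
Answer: $137$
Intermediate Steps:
$L{\left(O \right)} = 6 + O$
$D{\left(T \right)} = T$
$410 + L{\left(-19 \right)} D{\left(21 \right)} = 410 + \left(6 - 19\right) 21 = 410 - 273 = 137$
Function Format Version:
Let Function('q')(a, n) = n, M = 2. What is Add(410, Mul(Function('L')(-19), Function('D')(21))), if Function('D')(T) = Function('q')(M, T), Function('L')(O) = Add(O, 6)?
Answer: 137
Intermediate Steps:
Function('L')(O) = Add(6, O)
Function('D')(T) = T
Add(410, Mul(Function('L')(-19), Function('D')(21))) = Add(410, Mul(Add(6, -19), 21)) = Add(410, Mul(-13, 21)) = Add(410, -273) = 137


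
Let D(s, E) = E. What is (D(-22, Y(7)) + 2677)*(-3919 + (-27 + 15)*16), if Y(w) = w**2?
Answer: -11206586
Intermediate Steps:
(D(-22, Y(7)) + 2677)*(-3919 + (-27 + 15)*16) = (7**2 + 2677)*(-3919 + (-27 + 15)*16) = (49 + 2677)*(-3919 - 12*16) = 2726*(-3919 - 192) = 2726*(-4111) = -11206586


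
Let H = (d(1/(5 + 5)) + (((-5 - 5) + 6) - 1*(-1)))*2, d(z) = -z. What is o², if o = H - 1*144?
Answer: 564001/25 ≈ 22560.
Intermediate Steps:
H = -31/5 (H = (-1/(5 + 5) + (((-5 - 5) + 6) - 1*(-1)))*2 = (-1/10 + ((-10 + 6) + 1))*2 = (-1*⅒ + (-4 + 1))*2 = (-⅒ - 3)*2 = -31/10*2 = -31/5 ≈ -6.2000)
o = -751/5 (o = -31/5 - 1*144 = -31/5 - 144 = -751/5 ≈ -150.20)
o² = (-751/5)² = 564001/25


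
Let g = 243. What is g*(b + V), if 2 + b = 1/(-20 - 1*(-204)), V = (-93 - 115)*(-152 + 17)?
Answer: 1255423779/184 ≈ 6.8230e+6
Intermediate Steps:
V = 28080 (V = -208*(-135) = 28080)
b = -367/184 (b = -2 + 1/(-20 - 1*(-204)) = -2 + 1/(-20 + 204) = -2 + 1/184 = -367/184 ≈ -1.9946)
g*(b + V) = 243*(-367/184 + 28080) = 243*(5166353/184) = 1255423779/184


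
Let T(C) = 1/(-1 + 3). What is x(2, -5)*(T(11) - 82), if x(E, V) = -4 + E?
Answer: 163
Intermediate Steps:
T(C) = ½ (T(C) = 1/2 = ½)
x(2, -5)*(T(11) - 82) = (-4 + 2)*(½ - 82) = -2*(-163/2) = 163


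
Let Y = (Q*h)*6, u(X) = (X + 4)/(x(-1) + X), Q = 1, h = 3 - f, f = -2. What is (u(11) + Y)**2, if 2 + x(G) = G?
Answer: 65025/64 ≈ 1016.0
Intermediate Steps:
h = 5 (h = 3 - 1*(-2) = 3 + 2 = 5)
x(G) = -2 + G
u(X) = (4 + X)/(-3 + X) (u(X) = (X + 4)/((-2 - 1) + X) = (4 + X)/(-3 + X))
Y = 30 (Y = (1*5)*6 = 5*6 = 30)
(u(11) + Y)**2 = ((4 + 11)/(-3 + 11) + 30)**2 = (15/8 + 30)**2 = (255/8)**2 = 65025/64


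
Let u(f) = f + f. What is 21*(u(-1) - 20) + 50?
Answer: -412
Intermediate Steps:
u(f) = 2*f
21*(u(-1) - 20) + 50 = 21*(2*(-1) - 20) + 50 = 21*(-2 - 20) + 50 = 21*(-22) + 50 = -462 + 50 = -412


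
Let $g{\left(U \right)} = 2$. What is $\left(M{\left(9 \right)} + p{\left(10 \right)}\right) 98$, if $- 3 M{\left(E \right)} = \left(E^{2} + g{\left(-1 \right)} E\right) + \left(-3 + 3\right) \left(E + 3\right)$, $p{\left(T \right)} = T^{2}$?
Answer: $6566$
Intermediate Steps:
$M{\left(E \right)} = - \frac{2 E}{3} - \frac{E^{2}}{3}$ ($M{\left(E \right)} = - \frac{\left(E^{2} + 2 E\right) + \left(-3 + 3\right) \left(E + 3\right)}{3} = - \frac{\left(E^{2} + 2 E\right) + 0 \left(3 + E\right)}{3} = - \frac{\left(E^{2} + 2 E\right) + 0}{3} = - \frac{E^{2} + 2 E}{3} = - \frac{2 E}{3} - \frac{E^{2}}{3}$)
$\left(M{\left(9 \right)} + p{\left(10 \right)}\right) 98 = \left(\left(- \frac{1}{3}\right) 9 \left(2 + 9\right) + 10^{2}\right) 98 = \left(\left(- \frac{1}{3}\right) 9 \cdot 11 + 100\right) 98 = \left(-33 + 100\right) 98 = 67 \cdot 98 = 6566$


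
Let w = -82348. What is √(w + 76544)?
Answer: 2*I*√1451 ≈ 76.184*I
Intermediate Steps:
√(w + 76544) = √(-82348 + 76544) = √(-5804) = 2*I*√1451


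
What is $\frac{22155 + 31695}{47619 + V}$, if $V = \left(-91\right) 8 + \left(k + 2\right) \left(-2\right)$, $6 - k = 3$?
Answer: $\frac{17950}{15627} \approx 1.1487$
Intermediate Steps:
$k = 3$ ($k = 6 - 3 = 3$)
$V = -738$ ($V = \left(-91\right) 8 + \left(3 + 2\right) \left(-2\right) = -728 + 5 \left(-2\right) = -728 - 10 = -738$)
$\frac{22155 + 31695}{47619 + V} = \frac{22155 + 31695}{47619 - 738} = \frac{53850}{46881} = 53850 \cdot \frac{1}{46881} = \frac{17950}{15627}$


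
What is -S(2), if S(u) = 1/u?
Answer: -½ ≈ -0.50000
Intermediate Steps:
-S(2) = -1/2 = -1*½ = -½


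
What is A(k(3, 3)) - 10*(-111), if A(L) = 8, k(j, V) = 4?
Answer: 1118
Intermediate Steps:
A(k(3, 3)) - 10*(-111) = 8 - 10*(-111) = 8 + 1110 = 1118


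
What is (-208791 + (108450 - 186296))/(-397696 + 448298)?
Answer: -286637/50602 ≈ -5.6645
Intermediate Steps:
(-208791 + (108450 - 186296))/(-397696 + 448298) = (-208791 - 77846)/50602 = -286637*1/50602 = -286637/50602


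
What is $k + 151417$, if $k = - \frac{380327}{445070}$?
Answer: $\frac{67390783863}{445070} \approx 1.5142 \cdot 10^{5}$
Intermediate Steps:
$k = - \frac{380327}{445070}$ ($k = \left(-380327\right) \frac{1}{445070} = - \frac{380327}{445070} \approx -0.85453$)
$k + 151417 = - \frac{380327}{445070} + 151417 = \frac{67390783863}{445070}$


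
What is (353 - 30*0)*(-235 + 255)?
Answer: 7060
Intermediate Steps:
(353 - 30*0)*(-235 + 255) = (353 + 0)*20 = 353*20 = 7060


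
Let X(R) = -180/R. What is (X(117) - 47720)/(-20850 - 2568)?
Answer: 310190/152217 ≈ 2.0378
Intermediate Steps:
(X(117) - 47720)/(-20850 - 2568) = (-180/117 - 47720)/(-20850 - 2568) = (-180*1/117 - 47720)/(-23418) = (-20/13 - 47720)*(-1/23418) = -620380/13*(-1/23418) = 310190/152217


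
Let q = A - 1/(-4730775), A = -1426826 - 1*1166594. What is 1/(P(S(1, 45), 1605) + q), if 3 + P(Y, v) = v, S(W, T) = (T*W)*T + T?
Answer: -4730775/12261307798949 ≈ -3.8583e-7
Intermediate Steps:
S(W, T) = T + W*T² (S(W, T) = W*T² + T = T + W*T²)
P(Y, v) = -3 + v
A = -2593420 (A = -1426826 - 1166594 = -2593420)
q = -12268886500499/4730775 (q = -2593420 - 1/(-4730775) = -2593420 - 1*(-1/4730775) = -2593420 + 1/4730775 = -12268886500499/4730775 ≈ -2.5934e+6)
1/(P(S(1, 45), 1605) + q) = 1/((-3 + 1605) - 12268886500499/4730775) = 1/(1602 - 12268886500499/4730775) = 1/(-12261307798949/4730775) = -4730775/12261307798949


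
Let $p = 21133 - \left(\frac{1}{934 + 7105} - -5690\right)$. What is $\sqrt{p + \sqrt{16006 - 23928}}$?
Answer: $\frac{\sqrt{998011912764 + 64625521 i \sqrt{7922}}}{8039} \approx 124.27 + 0.35811 i$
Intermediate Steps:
$p = \frac{124146276}{8039}$ ($p = 21133 - \left(\frac{1}{8039} + 5690\right) = 21133 - \frac{45741911}{8039} = \frac{124146276}{8039} \approx 15443.0$)
$\sqrt{p + \sqrt{16006 - 23928}} = \sqrt{\frac{124146276}{8039} + \sqrt{16006 - 23928}} = \sqrt{\frac{124146276}{8039} + \sqrt{-7922}} = \sqrt{\frac{124146276}{8039} + i \sqrt{7922}}$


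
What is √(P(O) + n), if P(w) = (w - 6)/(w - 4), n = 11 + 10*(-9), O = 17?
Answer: 2*I*√3302/13 ≈ 8.8405*I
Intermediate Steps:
n = -79 (n = 11 - 90 = -79)
P(w) = (-6 + w)/(-4 + w)
√(P(O) + n) = √((-6 + 17)/(-4 + 17) - 79) = √(11/13 - 79) = √(-1016/13) = 2*I*√3302/13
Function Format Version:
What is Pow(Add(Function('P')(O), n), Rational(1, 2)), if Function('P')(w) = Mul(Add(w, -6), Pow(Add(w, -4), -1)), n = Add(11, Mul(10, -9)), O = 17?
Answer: Mul(Rational(2, 13), I, Pow(3302, Rational(1, 2))) ≈ Mul(8.8405, I)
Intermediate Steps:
n = -79 (n = Add(11, -90) = -79)
Function('P')(w) = Mul(Pow(Add(-4, w), -1), Add(-6, w)) (Function('P')(w) = Mul(Add(-6, w), Pow(Add(-4, w), -1)) = Mul(Pow(Add(-4, w), -1), Add(-6, w)))
Pow(Add(Function('P')(O), n), Rational(1, 2)) = Pow(Add(Mul(Pow(Add(-4, 17), -1), Add(-6, 17)), -79), Rational(1, 2)) = Pow(Add(Mul(Pow(13, -1), 11), -79), Rational(1, 2)) = Pow(Add(Mul(Rational(1, 13), 11), -79), Rational(1, 2)) = Pow(Add(Rational(11, 13), -79), Rational(1, 2)) = Pow(Rational(-1016, 13), Rational(1, 2)) = Mul(Rational(2, 13), I, Pow(3302, Rational(1, 2)))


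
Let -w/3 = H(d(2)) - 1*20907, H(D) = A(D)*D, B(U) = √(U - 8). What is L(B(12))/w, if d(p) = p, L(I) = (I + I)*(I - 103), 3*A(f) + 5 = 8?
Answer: -404/62715 ≈ -0.0064418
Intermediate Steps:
B(U) = √(-8 + U)
A(f) = 1 (A(f) = -5/3 + (⅓)*8 = -5/3 + 8/3 = 1)
L(I) = 2*I*(-103 + I) (L(I) = (2*I)*(-103 + I) = 2*I*(-103 + I))
H(D) = D (H(D) = 1*D = D)
w = 62715 (w = -3*(2 - 1*20907) = -3*(2 - 20907) = -3*(-20905) = 62715)
L(B(12))/w = (2*√(-8 + 12)*(-103 + √(-8 + 12)))/62715 = (2*√4*(-103 + √4))*(1/62715) = (2*2*(-103 + 2))*(1/62715) = (2*2*(-101))*(1/62715) = -404*1/62715 = -404/62715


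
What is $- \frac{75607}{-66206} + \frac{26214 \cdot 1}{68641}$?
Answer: $\frac{989323453}{649206578} \approx 1.5239$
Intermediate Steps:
$- \frac{75607}{-66206} + \frac{26214 \cdot 1}{68641} = \left(-75607\right) \left(- \frac{1}{66206}\right) + 26214 \cdot \frac{1}{68641} = \frac{10801}{9458} + \frac{26214}{68641} = \frac{989323453}{649206578}$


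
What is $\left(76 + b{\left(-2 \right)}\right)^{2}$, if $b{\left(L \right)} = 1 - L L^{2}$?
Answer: $7225$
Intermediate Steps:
$b{\left(L \right)} = 1 - L^{3}$
$\left(76 + b{\left(-2 \right)}\right)^{2} = \left(76 + \left(1 - \left(-2\right)^{3}\right)\right)^{2} = \left(76 + \left(1 - -8\right)\right)^{2} = \left(76 + \left(1 + 8\right)\right)^{2} = \left(76 + 9\right)^{2} = 85^{2} = 7225$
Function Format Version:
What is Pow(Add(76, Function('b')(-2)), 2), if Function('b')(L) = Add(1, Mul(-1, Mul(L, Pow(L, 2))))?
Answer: 7225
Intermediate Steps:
Function('b')(L) = Add(1, Mul(-1, Pow(L, 3)))
Pow(Add(76, Function('b')(-2)), 2) = Pow(Add(76, Add(1, Mul(-1, Pow(-2, 3)))), 2) = Pow(Add(76, Add(1, Mul(-1, -8))), 2) = Pow(Add(76, Add(1, 8)), 2) = Pow(Add(76, 9), 2) = Pow(85, 2) = 7225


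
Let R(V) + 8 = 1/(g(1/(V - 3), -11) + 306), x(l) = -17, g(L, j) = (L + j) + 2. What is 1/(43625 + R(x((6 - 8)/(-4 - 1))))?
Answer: 5939/259041383 ≈ 2.2927e-5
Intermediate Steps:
g(L, j) = 2 + L + j
R(V) = -8 + 1/(297 + 1/(-3 + V)) (R(V) = -8 + 1/((2 + 1/(V - 3) - 11) + 306) = -8 + 1/((2 + 1/(-3 + V) - 11) + 306) = -8 + 1/((-9 + 1/(-3 + V)) + 306) = -8 + 1/(297 + 1/(-3 + V)))
1/(43625 + R(x((6 - 8)/(-4 - 1)))) = 1/(43625 + (7117 - 2375*(-17))/(-890 + 297*(-17))) = 1/(43625 + (7117 + 40375)/(-890 - 5049)) = 1/(43625 + 47492/(-5939)) = 1/(43625 - 1/5939*47492) = 1/(43625 - 47492/5939) = 1/(259041383/5939) = 5939/259041383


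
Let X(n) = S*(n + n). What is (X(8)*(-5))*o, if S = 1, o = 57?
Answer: -4560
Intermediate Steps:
X(n) = 2*n (X(n) = 1*(n + n) = 1*(2*n) = 2*n)
(X(8)*(-5))*o = ((2*8)*(-5))*57 = (16*(-5))*57 = -80*57 = -4560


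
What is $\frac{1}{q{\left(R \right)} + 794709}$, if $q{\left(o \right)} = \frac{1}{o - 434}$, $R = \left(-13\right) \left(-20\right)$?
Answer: $\frac{174}{138279365} \approx 1.2583 \cdot 10^{-6}$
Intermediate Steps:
$R = 260$
$q{\left(o \right)} = \frac{1}{-434 + o}$
$\frac{1}{q{\left(R \right)} + 794709} = \frac{1}{\frac{1}{-434 + 260} + 794709} = \frac{1}{\frac{1}{-174} + 794709} = \frac{1}{- \frac{1}{174} + 794709} = \frac{1}{\frac{138279365}{174}} = \frac{174}{138279365}$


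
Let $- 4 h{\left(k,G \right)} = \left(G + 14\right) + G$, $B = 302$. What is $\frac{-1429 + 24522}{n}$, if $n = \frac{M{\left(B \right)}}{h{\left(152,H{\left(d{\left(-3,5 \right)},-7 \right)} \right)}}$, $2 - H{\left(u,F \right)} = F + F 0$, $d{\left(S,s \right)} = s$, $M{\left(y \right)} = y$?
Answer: $- \frac{92372}{151} \approx -611.74$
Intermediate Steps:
$H{\left(u,F \right)} = 2 - F$ ($H{\left(u,F \right)} = 2 - \left(F + F 0\right) = 2 - \left(F + 0\right) = 2 - F$)
$h{\left(k,G \right)} = - \frac{7}{2} - \frac{G}{2}$ ($h{\left(k,G \right)} = - \frac{\left(G + 14\right) + G}{4} = - \frac{\left(14 + G\right) + G}{4} = - \frac{14 + 2 G}{4} = - \frac{7}{2} - \frac{G}{2}$)
$n = - \frac{151}{4}$ ($n = \frac{302}{- \frac{7}{2} - \frac{2 - -7}{2}} = \frac{302}{- \frac{7}{2} - \frac{2 + 7}{2}} = \frac{302}{- \frac{7}{2} - \frac{9}{2}} = \frac{302}{-8} = 302 \left(- \frac{1}{8}\right) = - \frac{151}{4} \approx -37.75$)
$\frac{-1429 + 24522}{n} = \frac{-1429 + 24522}{- \frac{151}{4}} = 23093 \left(- \frac{4}{151}\right) = - \frac{92372}{151}$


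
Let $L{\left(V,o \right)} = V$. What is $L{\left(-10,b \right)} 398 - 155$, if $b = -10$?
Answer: $-4135$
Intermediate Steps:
$L{\left(-10,b \right)} 398 - 155 = \left(-10\right) 398 - 155 = -3980 - 155 = -4135$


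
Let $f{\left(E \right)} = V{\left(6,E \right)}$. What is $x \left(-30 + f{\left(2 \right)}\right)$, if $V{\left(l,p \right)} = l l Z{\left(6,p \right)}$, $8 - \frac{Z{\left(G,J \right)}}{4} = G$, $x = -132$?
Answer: $-34056$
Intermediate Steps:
$Z{\left(G,J \right)} = 32 - 4 G$
$V{\left(l,p \right)} = 8 l^{2}$ ($V{\left(l,p \right)} = l l \left(32 - 24\right) = l^{2} \left(32 - 24\right) = l^{2} \cdot 8 = 8 l^{2}$)
$f{\left(E \right)} = 288$ ($f{\left(E \right)} = 8 \cdot 6^{2} = 8 \cdot 36 = 288$)
$x \left(-30 + f{\left(2 \right)}\right) = - 132 \left(-30 + 288\right) = \left(-132\right) 258 = -34056$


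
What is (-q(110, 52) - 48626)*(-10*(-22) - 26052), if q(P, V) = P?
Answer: 1258948352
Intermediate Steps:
(-q(110, 52) - 48626)*(-10*(-22) - 26052) = (-1*110 - 48626)*(-10*(-22) - 26052) = (-110 - 48626)*(220 - 26052) = -48736*(-25832) = 1258948352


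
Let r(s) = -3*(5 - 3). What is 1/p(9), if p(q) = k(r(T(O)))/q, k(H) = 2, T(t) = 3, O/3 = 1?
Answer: 9/2 ≈ 4.5000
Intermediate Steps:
O = 3 (O = 3*1 = 3)
r(s) = -6 (r(s) = -3*2 = -6)
p(q) = 2/q
1/p(9) = 1/(2/9) = 9/2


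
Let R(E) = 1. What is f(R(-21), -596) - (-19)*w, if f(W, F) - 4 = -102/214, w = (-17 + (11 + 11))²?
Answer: 51202/107 ≈ 478.52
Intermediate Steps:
w = 25 (w = (-17 + 22)² = 5² = 25)
f(W, F) = 377/107 (f(W, F) = 4 - 102/214 = 4 - 102*1/214 = 4 - 51/107 = 377/107)
f(R(-21), -596) - (-19)*w = 377/107 - (-19)*25 = 377/107 - 1*(-475) = 377/107 + 475 = 51202/107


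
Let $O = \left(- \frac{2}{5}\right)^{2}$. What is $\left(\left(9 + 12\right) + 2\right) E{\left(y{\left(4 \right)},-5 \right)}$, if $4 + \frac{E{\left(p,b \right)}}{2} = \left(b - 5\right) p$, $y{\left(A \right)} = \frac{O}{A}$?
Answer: $- \frac{1012}{5} \approx -202.4$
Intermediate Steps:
$O = \frac{4}{25}$ ($O = \left(\left(-2\right) \frac{1}{5}\right)^{2} = \left(- \frac{2}{5}\right)^{2} = \frac{4}{25} \approx 0.16$)
$y{\left(A \right)} = \frac{4}{25 A}$
$E{\left(p,b \right)} = -8 + 2 p \left(-5 + b\right)$ ($E{\left(p,b \right)} = -8 + 2 \left(b - 5\right) p = -8 + 2 \left(-5 + b\right) p = -8 + 2 p \left(-5 + b\right)$)
$\left(\left(9 + 12\right) + 2\right) E{\left(y{\left(4 \right)},-5 \right)} = \left(\left(9 + 12\right) + 2\right) \left(-8 - 10 \frac{4}{25 \cdot 4} + 2 \left(-5\right) \frac{4}{25 \cdot 4}\right) = \left(21 + 2\right) \left(-8 - 10 \cdot \frac{4}{25} \cdot \frac{1}{4} + 2 \left(-5\right) \frac{4}{25} \cdot \frac{1}{4}\right) = 23 \left(-8 - \frac{2}{5} + 2 \left(-5\right) \frac{1}{25}\right) = 23 \left(-8 - \frac{2}{5} - \frac{2}{5}\right) = 23 \left(- \frac{44}{5}\right) = - \frac{1012}{5}$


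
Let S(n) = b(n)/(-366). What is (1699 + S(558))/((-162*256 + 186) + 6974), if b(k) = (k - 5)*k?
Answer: -26105/1046516 ≈ -0.024945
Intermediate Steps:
b(k) = k*(-5 + k) (b(k) = (-5 + k)*k = k*(-5 + k))
S(n) = -n*(-5 + n)/366 (S(n) = (n*(-5 + n))/(-366) = (n*(-5 + n))*(-1/366) = -n*(-5 + n)/366)
(1699 + S(558))/((-162*256 + 186) + 6974) = (1699 + (1/366)*558*(5 - 1*558))/((-162*256 + 186) + 6974) = (1699 + (1/366)*558*(5 - 558))/((-41472 + 186) + 6974) = (1699 + (1/366)*558*(-553))/(-41286 + 6974) = (1699 - 51429/61)/(-34312) = (52210/61)*(-1/34312) = -26105/1046516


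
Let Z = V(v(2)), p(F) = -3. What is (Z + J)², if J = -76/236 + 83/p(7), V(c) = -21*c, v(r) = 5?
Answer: 554084521/31329 ≈ 17686.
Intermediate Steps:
J = -4954/177 (J = -76/236 + 83/(-3) = -76*1/236 + 83*(-⅓) = -19/59 - 83/3 = -4954/177 ≈ -27.989)
Z = -105 (Z = -21*5 = -105)
(Z + J)² = (-105 - 4954/177)² = (-23539/177)² = 554084521/31329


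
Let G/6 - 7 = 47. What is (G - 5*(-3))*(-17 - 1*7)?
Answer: -8136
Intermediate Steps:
G = 324 (G = 42 + 6*47 = 42 + 282 = 324)
(G - 5*(-3))*(-17 - 1*7) = (324 - 5*(-3))*(-17 - 1*7) = (324 + 15)*(-17 - 7) = 339*(-24) = -8136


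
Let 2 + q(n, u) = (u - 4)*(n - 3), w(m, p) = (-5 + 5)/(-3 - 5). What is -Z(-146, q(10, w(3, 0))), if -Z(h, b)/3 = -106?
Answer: -318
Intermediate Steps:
w(m, p) = 0 (w(m, p) = 0/(-8) = 0*(-⅛) = 0)
q(n, u) = -2 + (-4 + u)*(-3 + n) (q(n, u) = -2 + (u - 4)*(n - 3) = -2 + (-4 + u)*(-3 + n))
Z(h, b) = 318 (Z(h, b) = -3*(-106) = 318)
-Z(-146, q(10, w(3, 0))) = -1*318 = -318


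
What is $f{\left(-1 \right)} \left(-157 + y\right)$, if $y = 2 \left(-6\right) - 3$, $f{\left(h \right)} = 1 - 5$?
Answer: $688$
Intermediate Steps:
$f{\left(h \right)} = -4$ ($f{\left(h \right)} = 1 - 5 = -4$)
$y = -15$ ($y = -12 - 3 = -15$)
$f{\left(-1 \right)} \left(-157 + y\right) = - 4 \left(-157 - 15\right) = \left(-4\right) \left(-172\right) = 688$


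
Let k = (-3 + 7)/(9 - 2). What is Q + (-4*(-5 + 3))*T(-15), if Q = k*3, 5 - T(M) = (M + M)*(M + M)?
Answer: -50108/7 ≈ -7158.3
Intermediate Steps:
T(M) = 5 - 4*M**2 (T(M) = 5 - (M + M)*(M + M) = 5 - 2*M*2*M = 5 - 4*M**2)
k = 4/7 ≈ 0.57143
Q = 12/7 (Q = (4/7)*3 = 12/7 ≈ 1.7143)
Q + (-4*(-5 + 3))*T(-15) = 12/7 + (-4*(-5 + 3))*(5 - 4*(-15)**2) = 12/7 + (-4*(-2))*(5 - 4*225) = 12/7 + 8*(5 - 900) = 12/7 + 8*(-895) = 12/7 - 7160 = -50108/7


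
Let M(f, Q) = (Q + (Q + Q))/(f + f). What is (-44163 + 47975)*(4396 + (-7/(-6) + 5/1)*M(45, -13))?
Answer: 753631447/45 ≈ 1.6747e+7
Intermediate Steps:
M(f, Q) = 3*Q/(2*f) (M(f, Q) = (Q + 2*Q)/((2*f)) = (3*Q)*(1/(2*f)) = 3*Q/(2*f))
(-44163 + 47975)*(4396 + (-7/(-6) + 5/1)*M(45, -13)) = (-44163 + 47975)*(4396 + (-7/(-6) + 5/1)*((3/2)*(-13)/45)) = 3812*(4396 + (-7*(-⅙) + 5*1)*((3/2)*(-13)*(1/45))) = 3812*(4396 + (7/6 + 5)*(-13/30)) = 3812*(4396 + (37/6)*(-13/30)) = 3812*(4396 - 481/180) = 3812*(790799/180) = 753631447/45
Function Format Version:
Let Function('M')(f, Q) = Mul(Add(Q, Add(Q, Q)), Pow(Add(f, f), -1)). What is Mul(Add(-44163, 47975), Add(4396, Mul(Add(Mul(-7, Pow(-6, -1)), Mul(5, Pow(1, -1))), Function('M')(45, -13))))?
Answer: Rational(753631447, 45) ≈ 1.6747e+7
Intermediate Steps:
Function('M')(f, Q) = Mul(Rational(3, 2), Q, Pow(f, -1)) (Function('M')(f, Q) = Mul(Add(Q, Mul(2, Q)), Pow(Mul(2, f), -1)) = Mul(Mul(3, Q), Mul(Rational(1, 2), Pow(f, -1))) = Mul(Rational(3, 2), Q, Pow(f, -1)))
Mul(Add(-44163, 47975), Add(4396, Mul(Add(Mul(-7, Pow(-6, -1)), Mul(5, Pow(1, -1))), Function('M')(45, -13)))) = Mul(Add(-44163, 47975), Add(4396, Mul(Add(Mul(-7, Pow(-6, -1)), Mul(5, Pow(1, -1))), Mul(Rational(3, 2), -13, Pow(45, -1))))) = Mul(3812, Add(4396, Mul(Add(Mul(-7, Rational(-1, 6)), Mul(5, 1)), Mul(Rational(3, 2), -13, Rational(1, 45))))) = Mul(3812, Add(4396, Mul(Add(Rational(7, 6), 5), Rational(-13, 30)))) = Mul(3812, Add(4396, Mul(Rational(37, 6), Rational(-13, 30)))) = Mul(3812, Add(4396, Rational(-481, 180))) = Mul(3812, Rational(790799, 180)) = Rational(753631447, 45)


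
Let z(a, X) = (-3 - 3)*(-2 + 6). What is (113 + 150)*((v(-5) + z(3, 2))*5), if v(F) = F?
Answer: -38135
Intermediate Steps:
z(a, X) = -24 (z(a, X) = -6*4 = -24)
(113 + 150)*((v(-5) + z(3, 2))*5) = (113 + 150)*((-5 - 24)*5) = 263*(-29*5) = 263*(-145) = -38135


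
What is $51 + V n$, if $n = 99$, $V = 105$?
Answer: $10446$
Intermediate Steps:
$51 + V n = 51 + 105 \cdot 99 = 51 + 10395 = 10446$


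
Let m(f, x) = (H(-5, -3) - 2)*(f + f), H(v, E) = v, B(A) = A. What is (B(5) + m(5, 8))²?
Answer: 4225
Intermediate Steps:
m(f, x) = -14*f (m(f, x) = (-5 - 2)*(f + f) = -14*f)
(B(5) + m(5, 8))² = (5 - 14*5)² = (5 - 70)² = (-65)² = 4225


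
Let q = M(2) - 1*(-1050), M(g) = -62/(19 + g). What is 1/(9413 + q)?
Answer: 21/219661 ≈ 9.5602e-5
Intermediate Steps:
q = 21988/21 (q = -62/(19 + 2) - 1*(-1050) = -62/21 + 1050 = 21988/21 ≈ 1047.0)
1/(9413 + q) = 1/(9413 + 21988/21) = 1/(219661/21) = 21/219661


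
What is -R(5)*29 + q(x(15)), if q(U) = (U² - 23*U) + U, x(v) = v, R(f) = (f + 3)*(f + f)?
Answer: -2425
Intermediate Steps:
R(f) = 2*f*(3 + f) (R(f) = (3 + f)*(2*f) = 2*f*(3 + f))
q(U) = U² - 22*U
-R(5)*29 + q(x(15)) = -2*5*(3 + 5)*29 + 15*(-22 + 15) = -2*5*8*29 + 15*(-7) = -80*29 - 105 = -1*2320 - 105 = -2320 - 105 = -2425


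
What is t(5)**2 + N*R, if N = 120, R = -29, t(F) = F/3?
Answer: -31295/9 ≈ -3477.2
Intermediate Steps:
t(F) = F/3 (t(F) = F*(1/3) = F/3)
t(5)**2 + N*R = ((1/3)*5)**2 + 120*(-29) = (5/3)**2 - 3480 = 25/9 - 3480 = -31295/9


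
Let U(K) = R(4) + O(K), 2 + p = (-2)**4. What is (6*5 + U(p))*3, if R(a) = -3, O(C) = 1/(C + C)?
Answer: 2271/28 ≈ 81.107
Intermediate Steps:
O(C) = 1/(2*C)
p = 14 (p = -2 + (-2)**4 = -2 + 16 = 14)
U(K) = -3 + 1/(2*K)
(6*5 + U(p))*3 = (6*5 + (-3 + (1/2)/14))*3 = (30 + (-3 + (1/2)*(1/14)))*3 = (30 + (-3 + 1/28))*3 = (30 - 83/28)*3 = (757/28)*3 = 2271/28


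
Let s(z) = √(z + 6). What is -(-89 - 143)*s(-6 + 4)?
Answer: 464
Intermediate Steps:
s(z) = √(6 + z)
-(-89 - 143)*s(-6 + 4) = -(-89 - 143)*√(6 + (-6 + 4)) = -(-232)*√(6 - 2) = -(-232)*√4 = -(-232)*2 = -1*(-464) = 464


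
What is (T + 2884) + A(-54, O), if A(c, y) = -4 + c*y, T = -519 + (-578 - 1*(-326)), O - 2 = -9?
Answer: 2487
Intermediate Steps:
O = -7 (O = 2 - 9 = -7)
T = -771 (T = -519 + (-578 + 326) = -519 - 252 = -771)
(T + 2884) + A(-54, O) = (-771 + 2884) + (-4 - 54*(-7)) = 2113 + (-4 + 378) = 2113 + 374 = 2487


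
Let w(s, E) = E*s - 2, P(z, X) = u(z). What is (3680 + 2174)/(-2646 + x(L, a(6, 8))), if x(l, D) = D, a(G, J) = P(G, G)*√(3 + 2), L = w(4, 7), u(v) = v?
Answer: -430269/194476 - 2927*√5/583428 ≈ -2.2237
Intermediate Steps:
P(z, X) = z
w(s, E) = -2 + E*s
L = 26 (L = -2 + 7*4 = -2 + 28 = 26)
a(G, J) = G*√5 (a(G, J) = G*√(3 + 2) = G*√5)
(3680 + 2174)/(-2646 + x(L, a(6, 8))) = (3680 + 2174)/(-2646 + 6*√5) = 5854/(-2646 + 6*√5)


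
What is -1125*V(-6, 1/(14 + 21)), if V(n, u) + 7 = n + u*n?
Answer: 103725/7 ≈ 14818.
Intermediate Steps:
V(n, u) = -7 + n + n*u (V(n, u) = -7 + (n + u*n) = -7 + (n + n*u) = -7 + n + n*u)
-1125*V(-6, 1/(14 + 21)) = -1125*(-7 - 6 - 6/(14 + 21)) = -1125*(-7 - 6 - 6/35) = -1125*(-461/35) = 103725/7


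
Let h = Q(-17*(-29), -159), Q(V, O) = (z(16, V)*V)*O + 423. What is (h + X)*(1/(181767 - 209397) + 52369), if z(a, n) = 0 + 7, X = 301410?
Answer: -59536429727474/4605 ≈ -1.2929e+10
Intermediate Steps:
z(a, n) = 7
Q(V, O) = 423 + 7*O*V (Q(V, O) = (7*V)*O + 423 = 7*O*V + 423 = 423 + 7*O*V)
h = -548286 (h = 423 + 7*(-159)*(-17*(-29)) = 423 + 7*(-159)*493 = 423 - 548709 = -548286)
(h + X)*(1/(181767 - 209397) + 52369) = (-548286 + 301410)*(1/(181767 - 209397) + 52369) = -246876*(1/(-27630) + 52369) = -246876*(-1/27630 + 52369) = -246876*1446955469/27630 = -59536429727474/4605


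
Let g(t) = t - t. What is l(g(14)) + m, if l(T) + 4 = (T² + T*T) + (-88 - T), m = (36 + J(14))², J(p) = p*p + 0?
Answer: 53732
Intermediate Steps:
J(p) = p² (J(p) = p² + 0 = p²)
g(t) = 0
m = 53824 (m = (36 + 14²)² = (36 + 196)² = 232² = 53824)
l(T) = -92 - T + 2*T² (l(T) = -4 + ((T² + T*T) + (-88 - T)) = -4 + ((T² + T²) + (-88 - T)) = -4 + (2*T² + (-88 - T)) = -4 + (-88 - T + 2*T²) = -92 - T + 2*T²)
l(g(14)) + m = (-92 - 1*0 + 2*0²) + 53824 = (-92 + 0 + 2*0) + 53824 = (-92 + 0 + 0) + 53824 = -92 + 53824 = 53732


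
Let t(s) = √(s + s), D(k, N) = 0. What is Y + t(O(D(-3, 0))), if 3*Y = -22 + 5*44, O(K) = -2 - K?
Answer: 66 + 2*I ≈ 66.0 + 2.0*I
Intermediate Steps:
t(s) = √2*√s (t(s) = √(2*s) = √2*√s)
Y = 66 (Y = (-22 + 5*44)/3 = (-22 + 220)/3 = (⅓)*198 = 66)
Y + t(O(D(-3, 0))) = 66 + √2*√(-2 - 1*0) = 66 + √2*√(-2 + 0) = 66 + √2*√(-2) = 66 + √2*(I*√2) = 66 + 2*I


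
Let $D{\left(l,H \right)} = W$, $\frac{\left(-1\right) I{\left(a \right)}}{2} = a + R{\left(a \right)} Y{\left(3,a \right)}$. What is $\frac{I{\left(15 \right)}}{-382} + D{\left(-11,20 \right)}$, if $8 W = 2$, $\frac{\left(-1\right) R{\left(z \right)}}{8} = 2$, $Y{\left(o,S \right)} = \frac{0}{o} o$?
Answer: $\frac{251}{764} \approx 0.32853$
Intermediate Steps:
$Y{\left(o,S \right)} = 0$ ($Y{\left(o,S \right)} = 0 o = 0$)
$R{\left(z \right)} = -16$ ($R{\left(z \right)} = \left(-8\right) 2 = -16$)
$W = \frac{1}{4}$ ($W = \frac{1}{8} \cdot 2 = \frac{1}{4} \approx 0.25$)
$I{\left(a \right)} = - 2 a$ ($I{\left(a \right)} = - 2 \left(a - 0\right) = - 2 \left(a + 0\right) = - 2 a$)
$D{\left(l,H \right)} = \frac{1}{4}$
$\frac{I{\left(15 \right)}}{-382} + D{\left(-11,20 \right)} = \frac{\left(-2\right) 15}{-382} + \frac{1}{4} = \left(-30\right) \left(- \frac{1}{382}\right) + \frac{1}{4} = \frac{15}{191} + \frac{1}{4} = \frac{251}{764}$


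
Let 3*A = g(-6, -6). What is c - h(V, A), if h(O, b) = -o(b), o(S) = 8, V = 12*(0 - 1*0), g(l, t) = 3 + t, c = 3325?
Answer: 3333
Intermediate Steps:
V = 0 (V = 12*(0 + 0) = 12*0 = 0)
A = -1 (A = (3 - 6)/3 = (⅓)*(-3) = -1)
h(O, b) = -8 (h(O, b) = -1*8 = -8)
c - h(V, A) = 3325 - 1*(-8) = 3325 + 8 = 3333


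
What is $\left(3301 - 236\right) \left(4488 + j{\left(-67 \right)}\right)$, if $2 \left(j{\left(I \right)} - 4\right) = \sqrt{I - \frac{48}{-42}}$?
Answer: $13767980 + \frac{3065 i \sqrt{3227}}{14} \approx 1.3768 \cdot 10^{7} + 12437.0 i$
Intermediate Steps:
$j{\left(I \right)} = 4 + \frac{\sqrt{\frac{8}{7} + I}}{2}$ ($j{\left(I \right)} = 4 + \frac{\sqrt{I - \frac{48}{-42}}}{2} = 4 + \frac{\sqrt{I - - \frac{8}{7}}}{2} = 4 + \frac{\sqrt{I + \frac{8}{7}}}{2} = 4 + \frac{\sqrt{\frac{8}{7} + I}}{2}$)
$\left(3301 - 236\right) \left(4488 + j{\left(-67 \right)}\right) = \left(3301 - 236\right) \left(4488 + \left(4 + \frac{\sqrt{56 + 49 \left(-67\right)}}{14}\right)\right) = 3065 \left(4488 + \left(4 + \frac{\sqrt{56 - 3283}}{14}\right)\right) = 3065 \left(4488 + \left(4 + \frac{\sqrt{-3227}}{14}\right)\right) = 3065 \left(4488 + \left(4 + \frac{i \sqrt{3227}}{14}\right)\right) = 3065 \left(4492 + \frac{i \sqrt{3227}}{14}\right) = 13767980 + \frac{3065 i \sqrt{3227}}{14}$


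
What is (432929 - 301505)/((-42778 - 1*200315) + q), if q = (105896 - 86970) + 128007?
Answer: -4107/3005 ≈ -1.3667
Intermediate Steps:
q = 146933 (q = 18926 + 128007 = 146933)
(432929 - 301505)/((-42778 - 1*200315) + q) = (432929 - 301505)/((-42778 - 1*200315) + 146933) = 131424/((-42778 - 200315) + 146933) = 131424/(-243093 + 146933) = 131424/(-96160) = 131424*(-1/96160) = -4107/3005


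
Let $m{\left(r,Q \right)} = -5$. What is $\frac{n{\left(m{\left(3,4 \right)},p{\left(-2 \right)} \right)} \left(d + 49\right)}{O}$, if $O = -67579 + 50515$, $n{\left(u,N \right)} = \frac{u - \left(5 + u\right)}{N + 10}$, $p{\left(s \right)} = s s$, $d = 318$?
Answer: $\frac{1835}{238896} \approx 0.0076812$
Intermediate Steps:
$p{\left(s \right)} = s^{2}$
$n{\left(u,N \right)} = - \frac{5}{10 + N}$
$O = -17064$
$\frac{n{\left(m{\left(3,4 \right)},p{\left(-2 \right)} \right)} \left(d + 49\right)}{O} = \frac{- \frac{5}{10 + \left(-2\right)^{2}} \left(318 + 49\right)}{-17064} = - \frac{5}{10 + 4} \cdot 367 \left(- \frac{1}{17064}\right) = - \frac{5}{14} \cdot 367 \left(- \frac{1}{17064}\right) = \left(-5\right) \frac{1}{14} \cdot 367 \left(- \frac{1}{17064}\right) = \left(- \frac{5}{14}\right) 367 \left(- \frac{1}{17064}\right) = \left(- \frac{1835}{14}\right) \left(- \frac{1}{17064}\right) = \frac{1835}{238896}$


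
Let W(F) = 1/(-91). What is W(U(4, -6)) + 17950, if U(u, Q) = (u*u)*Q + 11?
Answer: 1633449/91 ≈ 17950.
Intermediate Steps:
U(u, Q) = 11 + Q*u² (U(u, Q) = u²*Q + 11 = Q*u² + 11 = 11 + Q*u²)
W(F) = -1/91
W(U(4, -6)) + 17950 = -1/91 + 17950 = 1633449/91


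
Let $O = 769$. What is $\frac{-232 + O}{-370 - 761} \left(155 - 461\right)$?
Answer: $\frac{54774}{377} \approx 145.29$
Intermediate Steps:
$\frac{-232 + O}{-370 - 761} \left(155 - 461\right) = \frac{-232 + 769}{-370 - 761} \left(155 - 461\right) = \frac{537}{-1131} \left(-306\right) = 537 \left(- \frac{1}{1131}\right) \left(-306\right) = \left(- \frac{179}{377}\right) \left(-306\right) = \frac{54774}{377}$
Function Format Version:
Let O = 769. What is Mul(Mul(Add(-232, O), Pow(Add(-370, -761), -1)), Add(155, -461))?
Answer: Rational(54774, 377) ≈ 145.29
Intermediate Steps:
Mul(Mul(Add(-232, O), Pow(Add(-370, -761), -1)), Add(155, -461)) = Mul(Mul(Add(-232, 769), Pow(Add(-370, -761), -1)), Add(155, -461)) = Mul(Mul(537, Pow(-1131, -1)), -306) = Mul(Mul(537, Rational(-1, 1131)), -306) = Mul(Rational(-179, 377), -306) = Rational(54774, 377)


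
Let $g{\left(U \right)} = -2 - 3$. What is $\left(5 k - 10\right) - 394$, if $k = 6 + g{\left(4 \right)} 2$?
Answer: $-424$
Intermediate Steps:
$g{\left(U \right)} = -5$ ($g{\left(U \right)} = -2 - 3 = -5$)
$k = -4$ ($k = 6 - 10 = -4$)
$\left(5 k - 10\right) - 394 = \left(5 \left(-4\right) - 10\right) - 394 = \left(-20 - 10\right) - 394 = -30 - 394 = -424$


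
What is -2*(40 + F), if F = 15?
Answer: -110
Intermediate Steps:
-2*(40 + F) = -2*(40 + 15) = -2*55 = -110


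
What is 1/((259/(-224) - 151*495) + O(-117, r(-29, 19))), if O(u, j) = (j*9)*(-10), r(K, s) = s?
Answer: -32/2446597 ≈ -1.3079e-5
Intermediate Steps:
O(u, j) = -90*j (O(u, j) = (9*j)*(-10) = -90*j)
1/((259/(-224) - 151*495) + O(-117, r(-29, 19))) = 1/((259/(-224) - 151*495) - 90*19) = 1/((259*(-1/224) - 74745) - 1710) = 1/((-37/32 - 74745) - 1710) = 1/(-2391877/32 - 1710) = 1/(-2446597/32) = -32/2446597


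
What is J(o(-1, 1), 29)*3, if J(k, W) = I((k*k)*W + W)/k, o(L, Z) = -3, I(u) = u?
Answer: -290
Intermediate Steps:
J(k, W) = (W + W*k²)/k (J(k, W) = ((k*k)*W + W)/k = (k²*W + W)/k = (W*k² + W)/k = (W + W*k²)/k)
J(o(-1, 1), 29)*3 = (29*(-3) + 29/(-3))*3 = (-87 + 29*(-⅓))*3 = (-87 - 29/3)*3 = -290/3*3 = -290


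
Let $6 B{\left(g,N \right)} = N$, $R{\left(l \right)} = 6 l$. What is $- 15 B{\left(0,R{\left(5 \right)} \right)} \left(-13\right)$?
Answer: $975$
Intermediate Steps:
$B{\left(g,N \right)} = \frac{N}{6}$
$- 15 B{\left(0,R{\left(5 \right)} \right)} \left(-13\right) = - 15 \frac{6 \cdot 5}{6} \left(-13\right) = - 15 \cdot \frac{1}{6} \cdot 30 \left(-13\right) = \left(-15\right) 5 \left(-13\right) = \left(-75\right) \left(-13\right) = 975$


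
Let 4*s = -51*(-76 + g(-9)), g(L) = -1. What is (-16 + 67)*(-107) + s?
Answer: -17901/4 ≈ -4475.3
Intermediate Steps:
s = 3927/4 (s = (-51*(-76 - 1))/4 = (-51*(-77))/4 = (¼)*3927 = 3927/4 ≈ 981.75)
(-16 + 67)*(-107) + s = (-16 + 67)*(-107) + 3927/4 = 51*(-107) + 3927/4 = -5457 + 3927/4 = -17901/4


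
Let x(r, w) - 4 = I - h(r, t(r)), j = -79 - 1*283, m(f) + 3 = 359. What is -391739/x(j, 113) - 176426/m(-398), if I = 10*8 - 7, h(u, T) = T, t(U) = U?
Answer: -108455049/78142 ≈ -1387.9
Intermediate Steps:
m(f) = 356 (m(f) = -3 + 359 = 356)
j = -362 (j = -79 - 283 = -362)
I = 73 (I = 80 - 7 = 73)
x(r, w) = 77 - r (x(r, w) = 4 + (73 - r) = 77 - r)
-391739/x(j, 113) - 176426/m(-398) = -391739/(77 - 1*(-362)) - 176426/356 = -391739/(77 + 362) - 176426*1/356 = -391739/439 - 88213/178 = -108455049/78142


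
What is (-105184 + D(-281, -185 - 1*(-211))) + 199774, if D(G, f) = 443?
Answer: 95033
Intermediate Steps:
(-105184 + D(-281, -185 - 1*(-211))) + 199774 = (-105184 + 443) + 199774 = -104741 + 199774 = 95033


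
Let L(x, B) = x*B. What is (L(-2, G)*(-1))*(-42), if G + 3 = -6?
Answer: 756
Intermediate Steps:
G = -9 (G = -3 - 6 = -9)
L(x, B) = B*x
(L(-2, G)*(-1))*(-42) = (-9*(-2)*(-1))*(-42) = (18*(-1))*(-42) = -18*(-42) = 756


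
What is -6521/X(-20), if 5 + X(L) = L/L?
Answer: 6521/4 ≈ 1630.3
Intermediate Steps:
X(L) = -4 (X(L) = -5 + L/L = -5 + 1 = -4)
-6521/X(-20) = -6521/(-4) = -6521*(-1/4) = 6521/4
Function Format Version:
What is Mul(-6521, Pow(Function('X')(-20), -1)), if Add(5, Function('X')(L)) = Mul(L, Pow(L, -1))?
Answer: Rational(6521, 4) ≈ 1630.3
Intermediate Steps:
Function('X')(L) = -4 (Function('X')(L) = Add(-5, Mul(L, Pow(L, -1))) = Add(-5, 1) = -4)
Mul(-6521, Pow(Function('X')(-20), -1)) = Mul(-6521, Pow(-4, -1)) = Mul(-6521, Rational(-1, 4)) = Rational(6521, 4)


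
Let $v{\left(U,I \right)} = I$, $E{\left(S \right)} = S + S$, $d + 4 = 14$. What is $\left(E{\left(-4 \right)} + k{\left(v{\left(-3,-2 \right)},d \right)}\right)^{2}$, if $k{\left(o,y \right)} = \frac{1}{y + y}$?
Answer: $\frac{25281}{400} \approx 63.203$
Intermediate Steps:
$d = 10$ ($d = -4 + 14 = 10$)
$E{\left(S \right)} = 2 S$
$k{\left(o,y \right)} = \frac{1}{2 y}$
$\left(E{\left(-4 \right)} + k{\left(v{\left(-3,-2 \right)},d \right)}\right)^{2} = \left(2 \left(-4\right) + \frac{1}{2 \cdot 10}\right)^{2} = \left(-8 + \frac{1}{2} \cdot \frac{1}{10}\right)^{2} = \left(-8 + \frac{1}{20}\right)^{2} = \left(- \frac{159}{20}\right)^{2} = \frac{25281}{400}$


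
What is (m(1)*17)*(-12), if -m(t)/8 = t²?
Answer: 1632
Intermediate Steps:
m(t) = -8*t²
(m(1)*17)*(-12) = (-8*1²*17)*(-12) = (-8*1*17)*(-12) = -8*17*(-12) = -136*(-12) = 1632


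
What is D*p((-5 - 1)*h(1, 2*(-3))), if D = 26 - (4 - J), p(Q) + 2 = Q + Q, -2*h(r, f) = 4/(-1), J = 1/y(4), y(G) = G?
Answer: -1157/2 ≈ -578.50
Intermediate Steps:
J = ¼ (J = 1/4 = ¼ ≈ 0.25000)
h(r, f) = 2 (h(r, f) = -2/(-1) = -2*(-1) = -½*(-4) = 2)
p(Q) = -2 + 2*Q (p(Q) = -2 + (Q + Q) = -2 + 2*Q)
D = 89/4 (D = 26 - (4 - 1*¼) = 26 - (4 - ¼) = 26 - 1*15/4 = 26 - 15/4 = 89/4 ≈ 22.250)
D*p((-5 - 1)*h(1, 2*(-3))) = 89*(-2 + 2*((-5 - 1)*2))/4 = 89*(-2 + 2*(-6*2))/4 = 89*(-2 + 2*(-12))/4 = 89*(-2 - 24)/4 = (89/4)*(-26) = -1157/2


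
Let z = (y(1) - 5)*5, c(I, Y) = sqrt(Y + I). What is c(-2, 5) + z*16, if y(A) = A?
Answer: -320 + sqrt(3) ≈ -318.27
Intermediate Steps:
c(I, Y) = sqrt(I + Y)
z = -20 (z = (1 - 5)*5 = -4*5 = -20)
c(-2, 5) + z*16 = sqrt(-2 + 5) - 20*16 = sqrt(3) - 320 = -320 + sqrt(3)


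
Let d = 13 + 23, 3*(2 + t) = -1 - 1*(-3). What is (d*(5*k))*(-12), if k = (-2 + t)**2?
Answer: -24000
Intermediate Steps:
t = -4/3 (t = -2 + (-1 - 1*(-3))/3 = -2 + (-1 + 3)/3 = -2 + (1/3)*2 = -2 + 2/3 = -4/3 ≈ -1.3333)
k = 100/9 (k = (-2 - 4/3)**2 = (-10/3)**2 = 100/9 ≈ 11.111)
d = 36
(d*(5*k))*(-12) = (36*(5*(100/9)))*(-12) = (36*(500/9))*(-12) = 2000*(-12) = -24000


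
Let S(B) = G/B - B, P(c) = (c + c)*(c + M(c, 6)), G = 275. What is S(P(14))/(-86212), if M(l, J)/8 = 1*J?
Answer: 3013421/149664032 ≈ 0.020135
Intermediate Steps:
M(l, J) = 8*J (M(l, J) = 8*(1*J) = 8*J)
P(c) = 2*c*(48 + c) (P(c) = (c + c)*(c + 8*6) = (2*c)*(c + 48) = (2*c)*(48 + c) = 2*c*(48 + c))
S(B) = -B + 275/B (S(B) = 275/B - B = -B + 275/B)
S(P(14))/(-86212) = (-2*14*(48 + 14) + 275/((2*14*(48 + 14))))/(-86212) = (-2*14*62 + 275/((2*14*62)))*(-1/86212) = (-1*1736 + 275/1736)*(-1/86212) = (-1736 + 275*(1/1736))*(-1/86212) = (-1736 + 275/1736)*(-1/86212) = -3013421/1736*(-1/86212) = 3013421/149664032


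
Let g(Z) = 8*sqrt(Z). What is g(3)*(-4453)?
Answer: -35624*sqrt(3) ≈ -61703.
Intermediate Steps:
g(3)*(-4453) = (8*sqrt(3))*(-4453) = -35624*sqrt(3)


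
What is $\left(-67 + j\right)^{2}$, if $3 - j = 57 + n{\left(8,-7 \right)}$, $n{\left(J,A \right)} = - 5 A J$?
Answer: $160801$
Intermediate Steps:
$n{\left(J,A \right)} = - 5 A J$
$j = -334$ ($j = 3 - \left(57 - \left(-35\right) 8\right) = 3 - \left(57 + 280\right) = 3 - 337 = -334$)
$\left(-67 + j\right)^{2} = \left(-67 - 334\right)^{2} = \left(-401\right)^{2} = 160801$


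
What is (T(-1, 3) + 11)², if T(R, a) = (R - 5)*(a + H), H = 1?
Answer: 169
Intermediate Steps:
T(R, a) = (1 + a)*(-5 + R) (T(R, a) = (R - 5)*(a + 1) = (-5 + R)*(1 + a) = (1 + a)*(-5 + R))
(T(-1, 3) + 11)² = ((-5 - 1 - 5*3 - 1*3) + 11)² = ((-5 - 1 - 15 - 3) + 11)² = (-24 + 11)² = (-13)² = 169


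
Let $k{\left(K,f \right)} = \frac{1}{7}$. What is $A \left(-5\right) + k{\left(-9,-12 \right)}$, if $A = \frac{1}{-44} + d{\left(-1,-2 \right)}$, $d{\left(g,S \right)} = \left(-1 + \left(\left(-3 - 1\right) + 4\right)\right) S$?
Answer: $- \frac{3001}{308} \approx -9.7435$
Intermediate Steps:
$k{\left(K,f \right)} = \frac{1}{7}$
$d{\left(g,S \right)} = - S$ ($d{\left(g,S \right)} = \left(-1 + \left(-4 + 4\right)\right) S = \left(-1 + 0\right) S = - S$)
$A = \frac{87}{44}$ ($A = \frac{1}{-44} - -2 = - \frac{1}{44} + 2 = \frac{87}{44} \approx 1.9773$)
$A \left(-5\right) + k{\left(-9,-12 \right)} = \frac{87}{44} \left(-5\right) + \frac{1}{7} = - \frac{435}{44} + \frac{1}{7} = - \frac{3001}{308}$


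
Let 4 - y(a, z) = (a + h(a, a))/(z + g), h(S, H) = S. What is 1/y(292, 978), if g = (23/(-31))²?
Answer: 940387/3200324 ≈ 0.29384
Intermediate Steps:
g = 529/961 (g = (23*(-1/31))² = (-23/31)² = 529/961 ≈ 0.55047)
y(a, z) = 4 - 2*a/(529/961 + z) (y(a, z) = 4 - (a + a)/(z + 529/961) = 4 - 2*a/(529/961 + z))
1/y(292, 978) = 1/(2*(1058 - 961*292 + 1922*978)/(529 + 961*978)) = 1/(2*(1058 - 280612 + 1879716)/(529 + 939858)) = 1/(2*1600162/940387) = 1/(2*(1/940387)*1600162) = 1/(3200324/940387) = 940387/3200324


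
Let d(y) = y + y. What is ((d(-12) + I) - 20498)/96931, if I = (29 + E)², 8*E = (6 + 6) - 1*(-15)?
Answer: -1246327/6203584 ≈ -0.20090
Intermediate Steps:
E = 27/8 (E = ((6 + 6) - 1*(-15))/8 = (12 + 15)/8 = (⅛)*27 = 27/8 ≈ 3.3750)
d(y) = 2*y
I = 67081/64 (I = (29 + 27/8)² = (259/8)² = 67081/64 ≈ 1048.1)
((d(-12) + I) - 20498)/96931 = ((2*(-12) + 67081/64) - 20498)/96931 = ((-24 + 67081/64) - 20498)*(1/96931) = (65545/64 - 20498)*(1/96931) = -1246327/64*1/96931 = -1246327/6203584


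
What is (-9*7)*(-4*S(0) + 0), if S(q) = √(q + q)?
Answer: 0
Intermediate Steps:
S(q) = √2*√q (S(q) = √(2*q) = √2*√q)
(-9*7)*(-4*S(0) + 0) = (-9*7)*(-4*√2*√0 + 0) = -63*(-4*√2*0 + 0) = -63*(-4*0 + 0) = -63*(0 + 0) = -63*0 = 0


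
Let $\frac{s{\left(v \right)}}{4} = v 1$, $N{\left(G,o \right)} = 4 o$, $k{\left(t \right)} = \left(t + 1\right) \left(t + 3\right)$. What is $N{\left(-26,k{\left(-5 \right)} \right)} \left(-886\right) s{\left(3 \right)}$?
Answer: $-340224$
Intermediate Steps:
$k{\left(t \right)} = \left(1 + t\right) \left(3 + t\right)$
$s{\left(v \right)} = 4 v$ ($s{\left(v \right)} = 4 v 1 = 4 v$)
$N{\left(-26,k{\left(-5 \right)} \right)} \left(-886\right) s{\left(3 \right)} = 4 \left(3 + \left(-5\right)^{2} + 4 \left(-5\right)\right) \left(-886\right) 4 \cdot 3 = 4 \left(3 + 25 - 20\right) \left(-886\right) 12 = 4 \cdot 8 \left(-886\right) 12 = 32 \left(-886\right) 12 = \left(-28352\right) 12 = -340224$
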